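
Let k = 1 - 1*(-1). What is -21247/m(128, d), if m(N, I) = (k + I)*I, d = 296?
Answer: -21247/88208 ≈ -0.24087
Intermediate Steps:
k = 2 (k = 1 + 1 = 2)
m(N, I) = I*(2 + I) (m(N, I) = (2 + I)*I = I*(2 + I))
-21247/m(128, d) = -21247*1/(296*(2 + 296)) = -21247/(296*298) = -21247/88208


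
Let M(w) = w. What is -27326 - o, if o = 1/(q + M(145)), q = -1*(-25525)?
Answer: -701458421/25670 ≈ -27326.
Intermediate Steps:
q = 25525
o = 1/25670 (o = 1/(25525 + 145) = 1/25670 ≈ 3.8956e-5)
-27326 - o = -27326 - 1*1/25670 = -27326 - 1/25670 = -701458421/25670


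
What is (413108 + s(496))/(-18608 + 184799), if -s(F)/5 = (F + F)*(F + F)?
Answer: -1502404/55397 ≈ -27.121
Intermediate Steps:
s(F) = -20*F**2 (s(F) = -5*(F + F)*(F + F) = -5*2*F*2*F = -20*F**2)
(413108 + s(496))/(-18608 + 184799) = (413108 - 20*496**2)/(-18608 + 184799) = (413108 - 20*246016)/166191 = (413108 - 4920320)*(1/166191) = -4507212*1/166191 = -1502404/55397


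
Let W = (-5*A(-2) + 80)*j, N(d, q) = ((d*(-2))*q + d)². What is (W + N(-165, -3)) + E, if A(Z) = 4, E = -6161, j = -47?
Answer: 1325044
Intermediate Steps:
N(d, q) = (d - 2*d*q)² (N(d, q) = ((-2*d)*q + d)² = (-2*d*q + d)² = (d - 2*d*q)²)
W = -2820 (W = (-5*4 + 80)*(-47) = (-20 + 80)*(-47) = 60*(-47) = -2820)
(W + N(-165, -3)) + E = (-2820 + (-165)²*(-1 + 2*(-3))²) - 6161 = (-2820 + 27225*(-1 - 6)²) - 6161 = (-2820 + 27225*(-7)²) - 6161 = (-2820 + 27225*49) - 6161 = (-2820 + 1334025) - 6161 = 1331205 - 6161 = 1325044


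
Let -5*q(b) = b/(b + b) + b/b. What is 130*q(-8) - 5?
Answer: -44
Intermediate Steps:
q(b) = -3/10 (q(b) = -(b/(b + b) + b/b)/5 = -(b/((2*b)) + 1)/5 = -(b*(1/(2*b)) + 1)/5 = -(1/2 + 1)/5 = -1/5*3/2 = -3/10)
130*q(-8) - 5 = 130*(-3/10) - 5 = -39 - 5 = -44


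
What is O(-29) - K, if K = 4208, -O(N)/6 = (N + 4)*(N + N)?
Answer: -12908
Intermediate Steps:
O(N) = -12*N*(4 + N) (O(N) = -6*(N + 4)*(N + N) = -6*(4 + N)*2*N = -12*N*(4 + N))
O(-29) - K = -12*(-29)*(4 - 29) - 1*4208 = -12*(-29)*(-25) - 4208 = -8700 - 4208 = -12908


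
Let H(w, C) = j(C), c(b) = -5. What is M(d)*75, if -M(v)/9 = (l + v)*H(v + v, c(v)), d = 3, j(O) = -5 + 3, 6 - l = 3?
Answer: 8100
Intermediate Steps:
l = 3 (l = 6 - 1*3 = 6 - 3 = 3)
j(O) = -2
H(w, C) = -2
M(v) = 54 + 18*v (M(v) = -9*(3 + v)*(-2) = -9*(-6 - 2*v) = 54 + 18*v)
M(d)*75 = (54 + 18*3)*75 = (54 + 54)*75 = 108*75 = 8100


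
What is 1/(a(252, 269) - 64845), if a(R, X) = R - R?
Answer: -1/64845 ≈ -1.5421e-5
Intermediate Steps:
a(R, X) = 0
1/(a(252, 269) - 64845) = 1/(0 - 64845) = 1/(-64845) = -1/64845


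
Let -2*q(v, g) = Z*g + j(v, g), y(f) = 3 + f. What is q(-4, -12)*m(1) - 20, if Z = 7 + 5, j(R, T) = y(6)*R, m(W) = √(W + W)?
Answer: -20 + 90*√2 ≈ 107.28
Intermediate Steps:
m(W) = √2*√W (m(W) = √(2*W) = √2*√W)
j(R, T) = 9*R (j(R, T) = (3 + 6)*R = 9*R)
Z = 12
q(v, g) = -6*g - 9*v/2 (q(v, g) = -(12*g + 9*v)/2 = -(9*v + 12*g)/2 = -6*g - 9*v/2)
q(-4, -12)*m(1) - 20 = (-6*(-12) - 9/2*(-4))*(√2*√1) - 20 = (72 + 18)*(√2*1) - 20 = 90*√2 - 20 = -20 + 90*√2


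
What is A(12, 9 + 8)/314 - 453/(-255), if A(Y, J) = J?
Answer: 48859/26690 ≈ 1.8306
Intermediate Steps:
A(12, 9 + 8)/314 - 453/(-255) = (9 + 8)/314 - 453/(-255) = 17*(1/314) - 453*(-1/255) = 17/314 + 151/85 = 48859/26690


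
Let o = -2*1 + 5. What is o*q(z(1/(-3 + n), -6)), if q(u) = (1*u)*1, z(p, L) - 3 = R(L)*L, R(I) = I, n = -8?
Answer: 117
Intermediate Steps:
o = 3 (o = -2 + 5 = 3)
z(p, L) = 3 + L² (z(p, L) = 3 + L*L = 3 + L²)
q(u) = u (q(u) = u*1 = u)
o*q(z(1/(-3 + n), -6)) = 3*(3 + (-6)²) = 3*(3 + 36) = 3*39 = 117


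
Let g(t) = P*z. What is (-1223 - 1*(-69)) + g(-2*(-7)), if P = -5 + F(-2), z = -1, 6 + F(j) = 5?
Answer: -1148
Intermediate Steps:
F(j) = -1 (F(j) = -6 + 5 = -1)
P = -6 (P = -5 - 1 = -6)
g(t) = 6 (g(t) = -6*(-1) = 6)
(-1223 - 1*(-69)) + g(-2*(-7)) = (-1223 - 1*(-69)) + 6 = (-1223 + 69) + 6 = -1154 + 6 = -1148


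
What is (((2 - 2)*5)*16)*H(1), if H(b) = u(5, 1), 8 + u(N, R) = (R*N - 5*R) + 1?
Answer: 0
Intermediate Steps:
u(N, R) = -7 - 5*R + N*R (u(N, R) = -8 + ((R*N - 5*R) + 1) = -8 + ((N*R - 5*R) + 1) = -8 + ((-5*R + N*R) + 1) = -8 + (1 - 5*R + N*R) = -7 - 5*R + N*R)
H(b) = -7 (H(b) = -7 - 5*1 + 5*1 = -7 - 5 + 5 = -7)
(((2 - 2)*5)*16)*H(1) = (((2 - 2)*5)*16)*(-7) = ((0*5)*16)*(-7) = (0*16)*(-7) = 0*(-7) = 0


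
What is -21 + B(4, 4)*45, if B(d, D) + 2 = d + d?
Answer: 249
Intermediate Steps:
B(d, D) = -2 + 2*d (B(d, D) = -2 + (d + d) = -2 + 2*d)
-21 + B(4, 4)*45 = -21 + (-2 + 2*4)*45 = -21 + (-2 + 8)*45 = -21 + 6*45 = -21 + 270 = 249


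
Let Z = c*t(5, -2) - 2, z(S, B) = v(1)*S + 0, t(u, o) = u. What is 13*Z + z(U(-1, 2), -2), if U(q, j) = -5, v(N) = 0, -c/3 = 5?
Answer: -1001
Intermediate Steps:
c = -15 (c = -3*5 = -15)
z(S, B) = 0 (z(S, B) = 0*S + 0 = 0 + 0 = 0)
Z = -77 (Z = -15*5 - 2 = -75 - 2 = -77)
13*Z + z(U(-1, 2), -2) = 13*(-77) + 0 = -1001 + 0 = -1001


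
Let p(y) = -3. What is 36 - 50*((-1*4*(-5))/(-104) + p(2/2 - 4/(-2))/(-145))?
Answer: 16807/377 ≈ 44.581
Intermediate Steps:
36 - 50*((-1*4*(-5))/(-104) + p(2/2 - 4/(-2))/(-145)) = 36 - 50*((-1*4*(-5))/(-104) - 3/(-145)) = 36 - 50*(-4*(-5)*(-1/104) - 3*(-1/145)) = 36 - 50*(20*(-1/104) + 3/145) = 36 - 50*(-5/26 + 3/145) = 36 - 50*(-647/3770) = 36 + 3235/377 = 16807/377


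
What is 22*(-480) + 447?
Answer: -10113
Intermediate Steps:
22*(-480) + 447 = -10560 + 447 = -10113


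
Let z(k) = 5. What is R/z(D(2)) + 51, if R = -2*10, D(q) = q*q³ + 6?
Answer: 47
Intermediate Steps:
D(q) = 6 + q⁴ (D(q) = q⁴ + 6 = 6 + q⁴)
R = -20
R/z(D(2)) + 51 = -20/5 + 51 = -20*⅕ + 51 = -4 + 51 = 47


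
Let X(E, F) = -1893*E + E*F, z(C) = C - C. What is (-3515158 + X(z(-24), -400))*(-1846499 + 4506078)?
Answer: -9348840398482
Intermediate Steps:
z(C) = 0
(-3515158 + X(z(-24), -400))*(-1846499 + 4506078) = (-3515158 + 0*(-1893 - 400))*(-1846499 + 4506078) = (-3515158 + 0*(-2293))*2659579 = (-3515158 + 0)*2659579 = -3515158*2659579 = -9348840398482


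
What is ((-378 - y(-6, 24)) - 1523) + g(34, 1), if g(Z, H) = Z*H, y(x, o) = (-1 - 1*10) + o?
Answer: -1880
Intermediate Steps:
y(x, o) = -11 + o (y(x, o) = (-1 - 10) + o = -11 + o)
g(Z, H) = H*Z
((-378 - y(-6, 24)) - 1523) + g(34, 1) = ((-378 - (-11 + 24)) - 1523) + 1*34 = ((-378 - 1*13) - 1523) + 34 = ((-378 - 13) - 1523) + 34 = (-391 - 1523) + 34 = -1914 + 34 = -1880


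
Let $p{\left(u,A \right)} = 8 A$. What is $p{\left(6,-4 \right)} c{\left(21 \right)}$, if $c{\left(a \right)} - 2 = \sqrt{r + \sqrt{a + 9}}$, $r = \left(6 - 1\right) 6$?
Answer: $-64 - 32 \sqrt{30 + \sqrt{30}} \approx -254.6$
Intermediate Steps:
$r = 30$ ($r = 5 \cdot 6 = 30$)
$c{\left(a \right)} = 2 + \sqrt{30 + \sqrt{9 + a}}$ ($c{\left(a \right)} = 2 + \sqrt{30 + \sqrt{a + 9}} = 2 + \sqrt{30 + \sqrt{9 + a}}$)
$p{\left(6,-4 \right)} c{\left(21 \right)} = 8 \left(-4\right) \left(2 + \sqrt{30 + \sqrt{9 + 21}}\right) = - 32 \left(2 + \sqrt{30 + \sqrt{30}}\right) = -64 - 32 \sqrt{30 + \sqrt{30}}$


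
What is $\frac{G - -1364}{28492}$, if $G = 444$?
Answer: $\frac{452}{7123} \approx 0.063456$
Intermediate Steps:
$\frac{G - -1364}{28492} = \frac{444 - -1364}{28492} = \left(444 + 1364\right) \frac{1}{28492} = 1808 \cdot \frac{1}{28492} = \frac{452}{7123}$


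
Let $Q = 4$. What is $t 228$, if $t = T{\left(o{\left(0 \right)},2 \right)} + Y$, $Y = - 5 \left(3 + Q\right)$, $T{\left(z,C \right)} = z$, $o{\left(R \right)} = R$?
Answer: $-7980$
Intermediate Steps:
$Y = -35$ ($Y = - 5 \left(3 + 4\right) = \left(-5\right) 7 = -35$)
$t = -35$ ($t = 0 - 35 = -35$)
$t 228 = \left(-35\right) 228 = -7980$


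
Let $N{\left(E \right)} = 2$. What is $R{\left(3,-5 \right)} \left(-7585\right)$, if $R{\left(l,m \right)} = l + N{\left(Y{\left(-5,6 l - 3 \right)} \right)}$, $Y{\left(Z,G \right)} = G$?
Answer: $-37925$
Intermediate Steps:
$R{\left(l,m \right)} = 2 + l$ ($R{\left(l,m \right)} = l + 2 = 2 + l$)
$R{\left(3,-5 \right)} \left(-7585\right) = \left(2 + 3\right) \left(-7585\right) = 5 \left(-7585\right) = -37925$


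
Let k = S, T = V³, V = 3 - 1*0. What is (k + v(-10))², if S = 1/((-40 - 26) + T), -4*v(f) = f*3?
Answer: 339889/6084 ≈ 55.866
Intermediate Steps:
V = 3 (V = 3 + 0 = 3)
v(f) = -3*f/4 (v(f) = -f*3/4 = -3*f/4)
T = 27 (T = 3³ = 27)
S = -1/39 (S = 1/((-40 - 26) + 27) = 1/(-66 + 27) = 1/(-39) = -1/39 ≈ -0.025641)
k = -1/39 ≈ -0.025641
(k + v(-10))² = (-1/39 - ¾*(-10))² = (-1/39 + 15/2)² = (583/78)² = 339889/6084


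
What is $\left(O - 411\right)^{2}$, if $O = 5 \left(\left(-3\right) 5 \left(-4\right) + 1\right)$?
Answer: $11236$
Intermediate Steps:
$O = 305$ ($O = 5 \left(\left(-15\right) \left(-4\right) + 1\right) = 5 \left(60 + 1\right) = 5 \cdot 61 = 305$)
$\left(O - 411\right)^{2} = \left(305 - 411\right)^{2} = \left(-106\right)^{2} = 11236$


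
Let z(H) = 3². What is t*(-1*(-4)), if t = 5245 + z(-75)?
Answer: 21016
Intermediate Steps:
z(H) = 9
t = 5254 (t = 5245 + 9 = 5254)
t*(-1*(-4)) = 5254*(-1*(-4)) = 5254*4 = 21016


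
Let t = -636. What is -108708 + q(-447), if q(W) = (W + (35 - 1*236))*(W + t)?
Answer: 593076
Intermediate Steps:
q(W) = (-636 + W)*(-201 + W) (q(W) = (W + (35 - 1*236))*(W - 636) = (W + (35 - 236))*(-636 + W) = (W - 201)*(-636 + W) = (-201 + W)*(-636 + W) = (-636 + W)*(-201 + W))
-108708 + q(-447) = -108708 + (127836 + (-447)² - 837*(-447)) = -108708 + (127836 + 199809 + 374139) = -108708 + 701784 = 593076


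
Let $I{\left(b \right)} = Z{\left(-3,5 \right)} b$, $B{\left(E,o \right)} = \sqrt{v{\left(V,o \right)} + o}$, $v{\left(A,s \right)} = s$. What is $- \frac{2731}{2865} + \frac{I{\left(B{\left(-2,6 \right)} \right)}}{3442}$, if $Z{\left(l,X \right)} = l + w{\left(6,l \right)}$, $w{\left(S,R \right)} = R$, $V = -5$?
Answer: $- \frac{2731}{2865} - \frac{6 \sqrt{3}}{1721} \approx -0.95927$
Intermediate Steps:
$B{\left(E,o \right)} = \sqrt{2} \sqrt{o}$ ($B{\left(E,o \right)} = \sqrt{o + o} = \sqrt{2 o} = \sqrt{2} \sqrt{o}$)
$Z{\left(l,X \right)} = 2 l$ ($Z{\left(l,X \right)} = l + l = 2 l$)
$I{\left(b \right)} = - 6 b$ ($I{\left(b \right)} = 2 \left(-3\right) b = - 6 b$)
$- \frac{2731}{2865} + \frac{I{\left(B{\left(-2,6 \right)} \right)}}{3442} = - \frac{2731}{2865} + \frac{\left(-6\right) \sqrt{2} \sqrt{6}}{3442} = \left(-2731\right) \frac{1}{2865} + - 6 \cdot 2 \sqrt{3} \cdot \frac{1}{3442} = - \frac{2731}{2865} + - 12 \sqrt{3} \cdot \frac{1}{3442} = - \frac{2731}{2865} - \frac{6 \sqrt{3}}{1721}$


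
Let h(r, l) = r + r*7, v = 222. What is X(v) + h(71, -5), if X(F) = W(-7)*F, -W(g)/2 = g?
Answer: 3676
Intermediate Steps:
W(g) = -2*g
h(r, l) = 8*r (h(r, l) = r + 7*r = 8*r)
X(F) = 14*F (X(F) = (-2*(-7))*F = 14*F)
X(v) + h(71, -5) = 14*222 + 8*71 = 3108 + 568 = 3676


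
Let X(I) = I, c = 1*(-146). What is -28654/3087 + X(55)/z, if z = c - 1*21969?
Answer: -126770599/13653801 ≈ -9.2846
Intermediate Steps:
c = -146
z = -22115 (z = -146 - 1*21969 = -146 - 21969 = -22115)
-28654/3087 + X(55)/z = -28654/3087 + 55/(-22115) = -28654*1/3087 + 55*(-1/22115) = -28654/3087 - 11/4423 = -126770599/13653801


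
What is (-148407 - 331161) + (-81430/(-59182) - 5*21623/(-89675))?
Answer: -254512362029562/530714585 ≈ -4.7957e+5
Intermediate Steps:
(-148407 - 331161) + (-81430/(-59182) - 5*21623/(-89675)) = -479568 + (-81430*(-1/59182) - 108115*(-1/89675)) = -479568 + (40715/29591 + 21623/17935) = -479568 + 1370069718/530714585 = -254512362029562/530714585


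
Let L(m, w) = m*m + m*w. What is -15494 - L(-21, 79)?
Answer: -14276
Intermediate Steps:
L(m, w) = m² + m*w
-15494 - L(-21, 79) = -15494 - (-21)*(-21 + 79) = -15494 - (-21)*58 = -15494 - 1*(-1218) = -15494 + 1218 = -14276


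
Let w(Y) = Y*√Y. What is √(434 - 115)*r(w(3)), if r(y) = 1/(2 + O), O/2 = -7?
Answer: -√319/12 ≈ -1.4884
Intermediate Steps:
O = -14 (O = 2*(-7) = -14)
w(Y) = Y^(3/2)
r(y) = -1/12 (r(y) = 1/(2 - 14) = 1/(-12) = -1/12)
√(434 - 115)*r(w(3)) = √(434 - 115)*(-1/12) = √319*(-1/12) = -√319/12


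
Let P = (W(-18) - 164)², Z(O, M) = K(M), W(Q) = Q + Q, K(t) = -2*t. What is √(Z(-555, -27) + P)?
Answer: √40054 ≈ 200.14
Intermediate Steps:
W(Q) = 2*Q
Z(O, M) = -2*M
P = 40000 (P = (2*(-18) - 164)² = (-36 - 164)² = (-200)² = 40000)
√(Z(-555, -27) + P) = √(-2*(-27) + 40000) = √(54 + 40000) = √40054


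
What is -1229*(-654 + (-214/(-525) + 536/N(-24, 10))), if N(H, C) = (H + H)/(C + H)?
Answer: 320843969/525 ≈ 6.1113e+5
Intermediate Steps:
N(H, C) = 2*H/(C + H) (N(H, C) = (2*H)/(C + H) = 2*H/(C + H))
-1229*(-654 + (-214/(-525) + 536/N(-24, 10))) = -1229*(-654 + (-214/(-525) + 536/((2*(-24)/(10 - 24))))) = -1229*(-654 + (-214*(-1/525) + 536/((2*(-24)/(-14))))) = -1229*(-654 + (214/525 + 536/((2*(-24)*(-1/14))))) = -1229*(-654 + (214/525 + 536/(24/7))) = -1229*(-654 + (214/525 + 536*(7/24))) = -1229*(-654 + (214/525 + 469/3)) = -1229*(-654 + 82289/525) = -1229*(-261061/525) = 320843969/525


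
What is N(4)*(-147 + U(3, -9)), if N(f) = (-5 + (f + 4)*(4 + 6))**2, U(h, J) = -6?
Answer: -860625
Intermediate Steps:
N(f) = (35 + 10*f)**2 (N(f) = (-5 + (4 + f)*10)**2 = (-5 + (40 + 10*f))**2 = (35 + 10*f)**2)
N(4)*(-147 + U(3, -9)) = (25*(7 + 2*4)**2)*(-147 - 6) = (25*(7 + 8)**2)*(-153) = (25*15**2)*(-153) = (25*225)*(-153) = 5625*(-153) = -860625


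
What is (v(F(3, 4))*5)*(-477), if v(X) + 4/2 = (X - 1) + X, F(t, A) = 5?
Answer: -16695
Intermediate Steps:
v(X) = -3 + 2*X (v(X) = -2 + ((X - 1) + X) = -2 + ((-1 + X) + X) = -2 + (-1 + 2*X) = -3 + 2*X)
(v(F(3, 4))*5)*(-477) = ((-3 + 2*5)*5)*(-477) = ((-3 + 10)*5)*(-477) = (7*5)*(-477) = 35*(-477) = -16695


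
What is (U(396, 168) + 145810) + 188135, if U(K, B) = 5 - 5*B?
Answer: 333110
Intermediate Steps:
(U(396, 168) + 145810) + 188135 = ((5 - 5*168) + 145810) + 188135 = ((5 - 840) + 145810) + 188135 = (-835 + 145810) + 188135 = 144975 + 188135 = 333110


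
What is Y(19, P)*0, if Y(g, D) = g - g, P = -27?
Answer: 0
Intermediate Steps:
Y(g, D) = 0
Y(19, P)*0 = 0*0 = 0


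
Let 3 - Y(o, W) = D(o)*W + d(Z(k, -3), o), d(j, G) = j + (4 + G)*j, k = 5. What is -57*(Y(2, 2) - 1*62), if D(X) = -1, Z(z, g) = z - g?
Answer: 6441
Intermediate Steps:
d(j, G) = j + j*(4 + G)
Y(o, W) = -37 + W - 8*o (Y(o, W) = 3 - (-W + (5 - 1*(-3))*(5 + o)) = 3 - (-W + (5 + 3)*(5 + o)) = 3 - (-W + 8*(5 + o)) = 3 - (-W + (40 + 8*o)) = 3 - (40 - W + 8*o) = 3 + (-40 + W - 8*o) = -37 + W - 8*o)
-57*(Y(2, 2) - 1*62) = -57*((-37 + 2 - 8*2) - 1*62) = -57*((-37 + 2 - 16) - 62) = -57*(-51 - 62) = -57*(-113) = 6441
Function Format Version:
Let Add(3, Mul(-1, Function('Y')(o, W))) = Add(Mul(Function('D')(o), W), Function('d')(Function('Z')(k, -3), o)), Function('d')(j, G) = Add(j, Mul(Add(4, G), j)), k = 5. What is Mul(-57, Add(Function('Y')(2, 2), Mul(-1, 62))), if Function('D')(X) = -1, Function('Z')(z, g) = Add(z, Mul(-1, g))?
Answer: 6441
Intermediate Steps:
Function('d')(j, G) = Add(j, Mul(j, Add(4, G)))
Function('Y')(o, W) = Add(-37, W, Mul(-8, o)) (Function('Y')(o, W) = Add(3, Mul(-1, Add(Mul(-1, W), Mul(Add(5, Mul(-1, -3)), Add(5, o))))) = Add(3, Mul(-1, Add(Mul(-1, W), Mul(Add(5, 3), Add(5, o))))) = Add(3, Mul(-1, Add(Mul(-1, W), Mul(8, Add(5, o))))) = Add(3, Mul(-1, Add(Mul(-1, W), Add(40, Mul(8, o))))) = Add(3, Mul(-1, Add(40, Mul(-1, W), Mul(8, o)))) = Add(3, Add(-40, W, Mul(-8, o))) = Add(-37, W, Mul(-8, o)))
Mul(-57, Add(Function('Y')(2, 2), Mul(-1, 62))) = Mul(-57, Add(Add(-37, 2, Mul(-8, 2)), Mul(-1, 62))) = Mul(-57, Add(Add(-37, 2, -16), -62)) = Mul(-57, Add(-51, -62)) = Mul(-57, -113) = 6441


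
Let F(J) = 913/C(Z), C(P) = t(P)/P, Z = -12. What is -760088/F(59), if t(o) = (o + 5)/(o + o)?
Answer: 665077/32868 ≈ 20.235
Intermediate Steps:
t(o) = (5 + o)/(2*o) (t(o) = (5 + o)/((2*o)) = (5 + o)*(1/(2*o)) = (5 + o)/(2*o))
C(P) = (5 + P)/(2*P**2) (C(P) = ((5 + P)/(2*P))/P = (5 + P)/(2*P**2))
F(J) = -262944/7 (F(J) = 913/(((1/2)*(5 - 12)/(-12)**2)) = 913/(((1/2)*(1/144)*(-7))) = 913/(-7/288) = 913*(-288/7) = -262944/7)
-760088/F(59) = -760088/(-262944/7) = -760088*(-7/262944) = 665077/32868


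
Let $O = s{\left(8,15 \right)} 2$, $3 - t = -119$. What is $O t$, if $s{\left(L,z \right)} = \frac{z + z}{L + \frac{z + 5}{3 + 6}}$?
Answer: $\frac{16470}{23} \approx 716.09$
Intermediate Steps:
$s{\left(L,z \right)} = \frac{2 z}{\frac{5}{9} + L + \frac{z}{9}}$ ($s{\left(L,z \right)} = \frac{2 z}{L + \frac{5 + z}{9}} = \frac{2 z}{L + \left(5 + z\right) \frac{1}{9}} = \frac{2 z}{L + \left(\frac{5}{9} + \frac{z}{9}\right)} = \frac{2 z}{\frac{5}{9} + L + \frac{z}{9}}$)
$t = 122$ ($t = 3 - -119 = 3 + 119 = 122$)
$O = \frac{135}{23}$ ($O = 18 \cdot 15 \frac{1}{5 + 15 + 9 \cdot 8} \cdot 2 = 18 \cdot 15 \frac{1}{5 + 15 + 72} \cdot 2 = 18 \cdot 15 \cdot \frac{1}{92} \cdot 2 = \frac{135}{46} \cdot 2 = \frac{135}{23} \approx 5.8696$)
$O t = \frac{135}{23} \cdot 122 = \frac{16470}{23}$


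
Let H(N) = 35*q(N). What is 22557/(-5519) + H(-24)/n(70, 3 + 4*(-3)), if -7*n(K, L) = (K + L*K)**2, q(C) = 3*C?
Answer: -3559449/883040 ≈ -4.0309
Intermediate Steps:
H(N) = 105*N (H(N) = 35*(3*N) = 105*N)
n(K, L) = -(K + K*L)**2/7 (n(K, L) = -(K + L*K)**2/7 = -(K + K*L)**2/7)
22557/(-5519) + H(-24)/n(70, 3 + 4*(-3)) = 22557/(-5519) + (105*(-24))/((-1/7*70**2*(1 + (3 + 4*(-3)))**2)) = 22557*(-1/5519) - 2520*(-1/(700*(1 + (3 - 12))**2)) = -22557/5519 - 2520*(-1/(700*(1 - 9)**2)) = -22557/5519 - 2520/((-1/7*4900*(-8)**2)) = -22557/5519 - 2520/((-1/7*4900*64)) = -22557/5519 - 2520/(-44800) = -22557/5519 - 2520*(-1/44800) = -22557/5519 + 9/160 = -3559449/883040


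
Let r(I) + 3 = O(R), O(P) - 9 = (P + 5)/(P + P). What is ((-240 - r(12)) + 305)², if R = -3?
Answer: 31684/9 ≈ 3520.4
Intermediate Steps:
O(P) = 9 + (5 + P)/(2*P) (O(P) = 9 + (P + 5)/(P + P) = 9 + (5 + P)/((2*P)) = 9 + (5 + P)*(1/(2*P)) = 9 + (5 + P)/(2*P))
r(I) = 17/3 (r(I) = -3 + (½)*(5 + 19*(-3))/(-3) = -3 + (½)*(-⅓)*(5 - 57) = -3 + (½)*(-⅓)*(-52) = -3 + 26/3 = 17/3)
((-240 - r(12)) + 305)² = ((-240 - 1*17/3) + 305)² = ((-240 - 17/3) + 305)² = (-737/3 + 305)² = (178/3)² = 31684/9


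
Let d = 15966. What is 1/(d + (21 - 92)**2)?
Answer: 1/21007 ≈ 4.7603e-5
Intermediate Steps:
1/(d + (21 - 92)**2) = 1/(15966 + (21 - 92)**2) = 1/(15966 + (-71)**2) = 1/(15966 + 5041) = 1/21007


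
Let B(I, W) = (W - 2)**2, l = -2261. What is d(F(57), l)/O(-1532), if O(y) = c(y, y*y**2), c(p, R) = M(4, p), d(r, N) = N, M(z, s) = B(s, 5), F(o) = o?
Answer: -2261/9 ≈ -251.22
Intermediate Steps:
B(I, W) = (-2 + W)**2
M(z, s) = 9 (M(z, s) = (-2 + 5)**2 = 3**2 = 9)
c(p, R) = 9
O(y) = 9
d(F(57), l)/O(-1532) = -2261/9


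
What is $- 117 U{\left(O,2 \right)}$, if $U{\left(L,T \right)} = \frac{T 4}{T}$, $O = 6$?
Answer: $-468$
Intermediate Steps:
$U{\left(L,T \right)} = 4$ ($U{\left(L,T \right)} = \frac{4 T}{T} = 4$)
$- 117 U{\left(O,2 \right)} = \left(-117\right) 4 = -468$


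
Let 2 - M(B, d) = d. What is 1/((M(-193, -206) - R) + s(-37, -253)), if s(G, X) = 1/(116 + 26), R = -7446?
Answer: 142/1086869 ≈ 0.00013065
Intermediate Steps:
M(B, d) = 2 - d
s(G, X) = 1/142
1/((M(-193, -206) - R) + s(-37, -253)) = 1/(((2 - 1*(-206)) - 1*(-7446)) + 1/142) = 1/(((2 + 206) + 7446) + 1/142) = 1/((208 + 7446) + 1/142) = 1/(7654 + 1/142) = 1/(1086869/142) = 142/1086869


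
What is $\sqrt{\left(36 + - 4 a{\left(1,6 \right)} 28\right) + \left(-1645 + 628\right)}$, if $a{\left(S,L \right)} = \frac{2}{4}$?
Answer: $i \sqrt{1037} \approx 32.203 i$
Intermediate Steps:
$a{\left(S,L \right)} = \frac{1}{2}$ ($a{\left(S,L \right)} = 2 \cdot \frac{1}{4} = \frac{1}{2}$)
$\sqrt{\left(36 + - 4 a{\left(1,6 \right)} 28\right) + \left(-1645 + 628\right)} = \sqrt{\left(36 + \left(-4\right) \frac{1}{2} \cdot 28\right) + \left(-1645 + 628\right)} = \sqrt{\left(36 - 56\right) - 1017} = \sqrt{-20 - 1017} = \sqrt{-1037} = i \sqrt{1037}$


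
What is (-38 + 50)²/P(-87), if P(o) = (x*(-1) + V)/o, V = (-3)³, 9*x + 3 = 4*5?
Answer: 28188/65 ≈ 433.66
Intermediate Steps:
x = 17/9 (x = -⅓ + (4*5)/9 = -⅓ + (⅑)*20 = -⅓ + 20/9 = 17/9 ≈ 1.8889)
V = -27
P(o) = -260/(9*o) (P(o) = ((17/9)*(-1) - 27)/o = (-17/9 - 27)/o = -260/(9*o))
(-38 + 50)²/P(-87) = (-38 + 50)²/((-260/9/(-87))) = 12²/((-260/9*(-1/87))) = 144/(260/783) = 144*(783/260) = 28188/65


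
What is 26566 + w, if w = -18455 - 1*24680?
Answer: -16569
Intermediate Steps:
w = -43135 (w = -18455 - 24680 = -43135)
26566 + w = 26566 - 43135 = -16569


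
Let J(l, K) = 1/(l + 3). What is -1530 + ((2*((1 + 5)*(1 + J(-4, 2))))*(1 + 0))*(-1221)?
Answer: -1530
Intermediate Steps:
J(l, K) = 1/(3 + l)
-1530 + ((2*((1 + 5)*(1 + J(-4, 2))))*(1 + 0))*(-1221) = -1530 + ((2*((1 + 5)*(1 + 1/(3 - 4))))*(1 + 0))*(-1221) = -1530 + ((2*(6*(1 + 1/(-1))))*1)*(-1221) = -1530 + ((2*(6*(1 - 1)))*1)*(-1221) = -1530 + ((2*(6*0))*1)*(-1221) = -1530 + ((2*0)*1)*(-1221) = -1530 + (0*1)*(-1221) = -1530 + 0*(-1221) = -1530 + 0 = -1530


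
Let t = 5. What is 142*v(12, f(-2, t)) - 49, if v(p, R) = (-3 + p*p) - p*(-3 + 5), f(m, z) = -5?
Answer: 16565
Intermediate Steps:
v(p, R) = -3 + p² - 2*p (v(p, R) = (-3 + p²) - p*2 = (-3 + p²) - 2*p = -3 + p² - 2*p)
142*v(12, f(-2, t)) - 49 = 142*(-3 + 12² - 2*12) - 49 = 142*(-3 + 144 - 24) - 49 = 142*117 - 49 = 16614 - 49 = 16565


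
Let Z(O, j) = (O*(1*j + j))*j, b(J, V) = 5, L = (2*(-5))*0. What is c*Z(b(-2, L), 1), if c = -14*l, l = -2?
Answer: 280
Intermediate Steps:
L = 0 (L = -10*0 = 0)
Z(O, j) = 2*O*j² (Z(O, j) = (O*(j + j))*j = (O*(2*j))*j = (2*O*j)*j = 2*O*j²)
c = 28 (c = -14*(-2) = 28)
c*Z(b(-2, L), 1) = 28*(2*5*1²) = 28*(2*5*1) = 28*10 = 280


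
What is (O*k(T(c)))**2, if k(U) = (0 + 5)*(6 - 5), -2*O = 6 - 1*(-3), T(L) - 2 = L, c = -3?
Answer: 2025/4 ≈ 506.25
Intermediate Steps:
T(L) = 2 + L
O = -9/2 (O = -(6 - 1*(-3))/2 = -(6 + 3)/2 = -1/2*9 = -9/2 ≈ -4.5000)
k(U) = 5 (k(U) = 5*1 = 5)
(O*k(T(c)))**2 = (-9/2*5)**2 = (-45/2)**2 = 2025/4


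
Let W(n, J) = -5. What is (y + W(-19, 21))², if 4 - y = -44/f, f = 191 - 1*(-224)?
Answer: 137641/172225 ≈ 0.79919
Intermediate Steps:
f = 415 (f = 191 + 224 = 415)
y = 1704/415 (y = 4 - (-44)/415 = 4 - 1*(-44/415) = 4 + 44/415 = 1704/415 ≈ 4.1060)
(y + W(-19, 21))² = (1704/415 - 5)² = (-371/415)² = 137641/172225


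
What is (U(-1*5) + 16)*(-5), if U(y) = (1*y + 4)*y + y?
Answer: -80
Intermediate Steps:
U(y) = y + y*(4 + y) (U(y) = (y + 4)*y + y = (4 + y)*y + y = y*(4 + y) + y = y + y*(4 + y))
(U(-1*5) + 16)*(-5) = ((-1*5)*(5 - 1*5) + 16)*(-5) = (-5*(5 - 5) + 16)*(-5) = (-5*0 + 16)*(-5) = (0 + 16)*(-5) = 16*(-5) = -80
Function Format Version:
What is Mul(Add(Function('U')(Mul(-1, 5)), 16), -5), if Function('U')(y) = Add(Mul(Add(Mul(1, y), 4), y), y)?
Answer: -80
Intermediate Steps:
Function('U')(y) = Add(y, Mul(y, Add(4, y))) (Function('U')(y) = Add(Mul(Add(y, 4), y), y) = Add(Mul(Add(4, y), y), y) = Add(Mul(y, Add(4, y)), y) = Add(y, Mul(y, Add(4, y))))
Mul(Add(Function('U')(Mul(-1, 5)), 16), -5) = Mul(Add(Mul(Mul(-1, 5), Add(5, Mul(-1, 5))), 16), -5) = Mul(Add(Mul(-5, Add(5, -5)), 16), -5) = Mul(Add(Mul(-5, 0), 16), -5) = Mul(Add(0, 16), -5) = Mul(16, -5) = -80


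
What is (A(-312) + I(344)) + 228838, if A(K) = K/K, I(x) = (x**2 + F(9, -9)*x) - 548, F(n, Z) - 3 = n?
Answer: 350755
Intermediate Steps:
F(n, Z) = 3 + n
I(x) = -548 + x**2 + 12*x (I(x) = (x**2 + (3 + 9)*x) - 548 = (x**2 + 12*x) - 548 = -548 + x**2 + 12*x)
A(K) = 1
(A(-312) + I(344)) + 228838 = (1 + (-548 + 344**2 + 12*344)) + 228838 = (1 + (-548 + 118336 + 4128)) + 228838 = (1 + 121916) + 228838 = 121917 + 228838 = 350755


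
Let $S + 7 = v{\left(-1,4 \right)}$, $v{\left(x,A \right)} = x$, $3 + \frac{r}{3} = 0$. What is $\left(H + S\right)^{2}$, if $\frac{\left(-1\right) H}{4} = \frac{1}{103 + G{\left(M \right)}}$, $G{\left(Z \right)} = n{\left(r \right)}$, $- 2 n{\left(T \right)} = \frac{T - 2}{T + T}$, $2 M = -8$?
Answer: $\frac{883278400}{13667809} \approx 64.625$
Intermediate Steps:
$r = -9$ ($r = -9 + 3 \cdot 0 = -9 + 0 = -9$)
$M = -4$ ($M = \frac{1}{2} \left(-8\right) = -4$)
$S = -8$ ($S = -7 - 1 = -8$)
$n{\left(T \right)} = - \frac{-2 + T}{4 T}$ ($n{\left(T \right)} = - \frac{\left(T - 2\right) \frac{1}{T + T}}{2} = - \frac{\left(-2 + T\right) \frac{1}{2 T}}{2} = - \frac{\frac{1}{2} \frac{1}{T} \left(-2 + T\right)}{2} = - \frac{-2 + T}{4 T}$)
$G{\left(Z \right)} = - \frac{11}{36}$ ($G{\left(Z \right)} = \frac{2 - -9}{4 \left(-9\right)} = \frac{1}{4} \left(- \frac{1}{9}\right) \left(2 + 9\right) = \frac{1}{4} \left(- \frac{1}{9}\right) 11 = - \frac{11}{36}$)
$H = - \frac{144}{3697}$ ($H = - \frac{4}{103 - \frac{11}{36}} = - \frac{4}{\frac{3697}{36}} = \left(-4\right) \frac{36}{3697} = - \frac{144}{3697} \approx -0.038951$)
$\left(H + S\right)^{2} = \left(- \frac{144}{3697} - 8\right)^{2} = \left(- \frac{29720}{3697}\right)^{2} = \frac{883278400}{13667809}$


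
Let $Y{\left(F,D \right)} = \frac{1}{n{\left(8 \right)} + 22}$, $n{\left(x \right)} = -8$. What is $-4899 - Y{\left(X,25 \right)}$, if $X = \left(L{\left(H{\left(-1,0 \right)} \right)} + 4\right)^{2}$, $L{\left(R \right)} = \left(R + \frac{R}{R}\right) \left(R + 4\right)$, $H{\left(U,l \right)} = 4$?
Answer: $- \frac{68587}{14} \approx -4899.1$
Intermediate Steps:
$L{\left(R \right)} = \left(1 + R\right) \left(4 + R\right)$ ($L{\left(R \right)} = \left(R + 1\right) \left(4 + R\right) = \left(1 + R\right) \left(4 + R\right)$)
$X = 1936$ ($X = \left(\left(4 + 4^{2} + 5 \cdot 4\right) + 4\right)^{2} = \left(\left(4 + 16 + 20\right) + 4\right)^{2} = \left(40 + 4\right)^{2} = 44^{2} = 1936$)
$Y{\left(F,D \right)} = \frac{1}{14}$ ($Y{\left(F,D \right)} = \frac{1}{-8 + 22} = \frac{1}{14}$)
$-4899 - Y{\left(X,25 \right)} = -4899 - \frac{1}{14} = - \frac{68587}{14}$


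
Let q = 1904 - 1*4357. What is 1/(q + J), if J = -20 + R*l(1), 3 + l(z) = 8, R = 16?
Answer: -1/2393 ≈ -0.00041789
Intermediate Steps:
l(z) = 5 (l(z) = -3 + 8 = 5)
q = -2453 (q = 1904 - 4357 = -2453)
J = 60 (J = -20 + 16*5 = -20 + 80 = 60)
1/(q + J) = 1/(-2453 + 60) = 1/(-2393) = -1/2393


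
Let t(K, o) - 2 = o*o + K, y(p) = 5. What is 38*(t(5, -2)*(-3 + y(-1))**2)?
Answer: 1672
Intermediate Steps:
t(K, o) = 2 + K + o**2 (t(K, o) = 2 + (o*o + K) = 2 + (o**2 + K) = 2 + (K + o**2) = 2 + K + o**2)
38*(t(5, -2)*(-3 + y(-1))**2) = 38*((2 + 5 + (-2)**2)*(-3 + 5)**2) = 38*((2 + 5 + 4)*2**2) = 38*(11*4) = 38*44 = 1672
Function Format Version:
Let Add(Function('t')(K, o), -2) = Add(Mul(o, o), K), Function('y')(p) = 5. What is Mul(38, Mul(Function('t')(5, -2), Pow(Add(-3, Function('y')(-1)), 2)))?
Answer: 1672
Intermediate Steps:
Function('t')(K, o) = Add(2, K, Pow(o, 2)) (Function('t')(K, o) = Add(2, Add(Mul(o, o), K)) = Add(2, Add(Pow(o, 2), K)) = Add(2, Add(K, Pow(o, 2))) = Add(2, K, Pow(o, 2)))
Mul(38, Mul(Function('t')(5, -2), Pow(Add(-3, Function('y')(-1)), 2))) = Mul(38, Mul(Add(2, 5, Pow(-2, 2)), Pow(Add(-3, 5), 2))) = Mul(38, Mul(Add(2, 5, 4), Pow(2, 2))) = Mul(38, Mul(11, 4)) = Mul(38, 44) = 1672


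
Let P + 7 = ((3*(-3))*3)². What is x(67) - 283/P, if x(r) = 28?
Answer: 19933/722 ≈ 27.608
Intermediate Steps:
P = 722 (P = -7 + ((3*(-3))*3)² = -7 + (-9*3)² = -7 + (-27)² = -7 + 729 = 722)
x(67) - 283/P = 28 - 283/722 = 19933/722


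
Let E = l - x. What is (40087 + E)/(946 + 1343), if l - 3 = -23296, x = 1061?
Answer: 15733/2289 ≈ 6.8733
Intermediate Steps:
l = -23293 (l = 3 - 23296 = -23293)
E = -24354 (E = -23293 - 1*1061 = -23293 - 1061 = -24354)
(40087 + E)/(946 + 1343) = (40087 - 24354)/(946 + 1343) = 15733/2289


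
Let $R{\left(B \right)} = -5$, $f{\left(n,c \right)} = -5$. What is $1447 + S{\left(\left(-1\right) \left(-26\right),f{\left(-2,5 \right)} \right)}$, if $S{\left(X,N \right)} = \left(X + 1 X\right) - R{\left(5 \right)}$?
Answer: $1504$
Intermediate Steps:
$S{\left(X,N \right)} = 5 + 2 X$ ($S{\left(X,N \right)} = \left(X + 1 X\right) - -5 = \left(X + X\right) + 5 = 2 X + 5 = 5 + 2 X$)
$1447 + S{\left(\left(-1\right) \left(-26\right),f{\left(-2,5 \right)} \right)} = 1447 + \left(5 + 2 \left(\left(-1\right) \left(-26\right)\right)\right) = 1447 + \left(5 + 2 \cdot 26\right) = 1447 + \left(5 + 52\right) = 1447 + 57 = 1504$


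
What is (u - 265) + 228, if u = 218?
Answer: 181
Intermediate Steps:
(u - 265) + 228 = (218 - 265) + 228 = -47 + 228 = 181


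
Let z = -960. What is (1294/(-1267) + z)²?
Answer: 1482583852996/1605289 ≈ 9.2356e+5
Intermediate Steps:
(1294/(-1267) + z)² = (1294/(-1267) - 960)² = (1294*(-1/1267) - 960)² = (-1294/1267 - 960)² = (-1217614/1267)² = 1482583852996/1605289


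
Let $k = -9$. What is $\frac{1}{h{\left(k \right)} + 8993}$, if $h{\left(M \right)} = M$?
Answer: $\frac{1}{8984} \approx 0.00011131$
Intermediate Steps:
$\frac{1}{h{\left(k \right)} + 8993} = \frac{1}{-9 + 8993} = \frac{1}{8984}$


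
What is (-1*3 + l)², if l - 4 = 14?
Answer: 225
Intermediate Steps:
l = 18 (l = 4 + 14 = 18)
(-1*3 + l)² = (-1*3 + 18)² = (-3 + 18)² = 15² = 225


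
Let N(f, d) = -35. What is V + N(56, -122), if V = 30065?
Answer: 30030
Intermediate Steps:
V + N(56, -122) = 30065 - 35 = 30030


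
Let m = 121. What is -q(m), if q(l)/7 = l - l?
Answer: 0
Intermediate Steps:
q(l) = 0 (q(l) = 7*(l - l) = 7*0 = 0)
-q(m) = -1*0 = 0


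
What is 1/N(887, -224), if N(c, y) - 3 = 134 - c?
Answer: -1/750 ≈ -0.0013333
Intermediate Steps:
N(c, y) = 137 - c (N(c, y) = 3 + (134 - c) = 137 - c)
1/N(887, -224) = 1/(137 - 1*887) = 1/(137 - 887) = 1/(-750) = -1/750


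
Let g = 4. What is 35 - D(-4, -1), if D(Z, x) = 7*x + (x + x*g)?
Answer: 47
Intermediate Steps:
D(Z, x) = 12*x (D(Z, x) = 7*x + (x + x*4) = 7*x + (x + 4*x) = 7*x + 5*x = 12*x)
35 - D(-4, -1) = 35 - 12*(-1) = 35 - 1*(-12) = 35 + 12 = 47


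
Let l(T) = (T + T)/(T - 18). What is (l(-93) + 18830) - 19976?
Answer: -42340/37 ≈ -1144.3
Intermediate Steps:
l(T) = 2*T/(-18 + T) (l(T) = (2*T)/(-18 + T) = 2*T/(-18 + T))
(l(-93) + 18830) - 19976 = (2*(-93)/(-18 - 93) + 18830) - 19976 = (2*(-93)/(-111) + 18830) - 19976 = (2*(-93)*(-1/111) + 18830) - 19976 = (62/37 + 18830) - 19976 = 696772/37 - 19976 = -42340/37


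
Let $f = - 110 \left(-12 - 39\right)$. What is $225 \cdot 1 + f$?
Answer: $5835$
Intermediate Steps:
$f = 5610$ ($f = \left(-110\right) \left(-51\right) = 5610$)
$225 \cdot 1 + f = 225 \cdot 1 + 5610 = 225 + 5610 = 5835$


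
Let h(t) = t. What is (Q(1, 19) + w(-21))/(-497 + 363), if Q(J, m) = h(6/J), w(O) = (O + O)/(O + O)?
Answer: -7/134 ≈ -0.052239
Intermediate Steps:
w(O) = 1 (w(O) = (2*O)/((2*O)) = (2*O)*(1/(2*O)) = 1)
Q(J, m) = 6/J
(Q(1, 19) + w(-21))/(-497 + 363) = (6/1 + 1)/(-497 + 363) = (6*1 + 1)/(-134) = (6 + 1)*(-1/134) = 7*(-1/134) = -7/134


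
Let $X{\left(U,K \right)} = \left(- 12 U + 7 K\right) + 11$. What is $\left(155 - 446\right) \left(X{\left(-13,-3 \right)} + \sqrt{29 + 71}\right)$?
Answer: $-45396$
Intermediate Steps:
$X{\left(U,K \right)} = 11 - 12 U + 7 K$
$\left(155 - 446\right) \left(X{\left(-13,-3 \right)} + \sqrt{29 + 71}\right) = \left(155 - 446\right) \left(\left(11 - -156 + 7 \left(-3\right)\right) + \sqrt{29 + 71}\right) = - 291 \left(\left(11 + 156 - 21\right) + \sqrt{100}\right) = - 291 \left(146 + 10\right) = \left(-291\right) 156 = -45396$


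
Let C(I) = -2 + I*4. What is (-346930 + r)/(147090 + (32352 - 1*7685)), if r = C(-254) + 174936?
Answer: -173012/171757 ≈ -1.0073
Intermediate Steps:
C(I) = -2 + 4*I
r = 173918 (r = (-2 + 4*(-254)) + 174936 = (-2 - 1016) + 174936 = -1018 + 174936 = 173918)
(-346930 + r)/(147090 + (32352 - 1*7685)) = (-346930 + 173918)/(147090 + (32352 - 1*7685)) = -173012/(147090 + (32352 - 7685)) = -173012/(147090 + 24667) = -173012/171757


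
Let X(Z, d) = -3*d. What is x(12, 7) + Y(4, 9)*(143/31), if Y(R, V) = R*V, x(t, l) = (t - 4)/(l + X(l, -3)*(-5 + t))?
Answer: 180304/1085 ≈ 166.18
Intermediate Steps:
x(t, l) = (-4 + t)/(-45 + l + 9*t) (x(t, l) = (t - 4)/(l + (-3*(-3))*(-5 + t)) = (-4 + t)/(l + 9*(-5 + t)) = (-4 + t)/(l + (-45 + 9*t)) = (-4 + t)/(-45 + l + 9*t))
x(12, 7) + Y(4, 9)*(143/31) = (-4 + 12)/(-45 + 7 + 9*12) + (4*9)*(143/31) = 8/(-45 + 7 + 108) + 36*(143*(1/31)) = 8/70 + 36*(143/31) = (1/70)*8 + 5148/31 = 4/35 + 5148/31 = 180304/1085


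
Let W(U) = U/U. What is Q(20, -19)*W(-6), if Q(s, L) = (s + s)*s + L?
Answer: 781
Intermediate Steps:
Q(s, L) = L + 2*s² (Q(s, L) = (2*s)*s + L = 2*s² + L = L + 2*s²)
W(U) = 1
Q(20, -19)*W(-6) = (-19 + 2*20²)*1 = (-19 + 2*400)*1 = (-19 + 800)*1 = 781*1 = 781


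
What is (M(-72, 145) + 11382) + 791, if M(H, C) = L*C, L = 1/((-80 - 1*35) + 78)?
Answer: 450256/37 ≈ 12169.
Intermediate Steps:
L = -1/37 (L = 1/((-80 - 35) + 78) = 1/(-115 + 78) = 1/(-37) = -1/37 ≈ -0.027027)
M(H, C) = -C/37
(M(-72, 145) + 11382) + 791 = (-1/37*145 + 11382) + 791 = (-145/37 + 11382) + 791 = 420989/37 + 791 = 450256/37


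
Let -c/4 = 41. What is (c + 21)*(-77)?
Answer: 11011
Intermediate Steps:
c = -164 (c = -4*41 = -164)
(c + 21)*(-77) = (-164 + 21)*(-77) = -143*(-77) = 11011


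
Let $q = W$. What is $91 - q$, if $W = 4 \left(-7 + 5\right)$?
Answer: $99$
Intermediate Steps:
$W = -8$ ($W = 4 \left(-2\right) = -8$)
$q = -8$
$91 - q = 91 - -8 = 91 + 8 = 99$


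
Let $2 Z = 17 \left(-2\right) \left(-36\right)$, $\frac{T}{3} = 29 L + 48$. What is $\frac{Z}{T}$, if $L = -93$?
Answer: $- \frac{68}{883} \approx -0.07701$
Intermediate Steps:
$T = -7947$ ($T = 3 \left(29 \left(-93\right) + 48\right) = 3 \left(-2697 + 48\right) = 3 \left(-2649\right) = -7947$)
$Z = 612$ ($Z = \frac{17 \left(-2\right) \left(-36\right)}{2} = \frac{\left(-34\right) \left(-36\right)}{2} = \frac{1}{2} \cdot 1224 = 612$)
$\frac{Z}{T} = \frac{612}{-7947} = 612 \left(- \frac{1}{7947}\right) = - \frac{68}{883}$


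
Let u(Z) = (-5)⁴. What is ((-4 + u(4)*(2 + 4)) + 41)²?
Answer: 14341369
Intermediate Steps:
u(Z) = 625
((-4 + u(4)*(2 + 4)) + 41)² = ((-4 + 625*(2 + 4)) + 41)² = ((-4 + 625*6) + 41)² = ((-4 + 3750) + 41)² = (3746 + 41)² = 3787² = 14341369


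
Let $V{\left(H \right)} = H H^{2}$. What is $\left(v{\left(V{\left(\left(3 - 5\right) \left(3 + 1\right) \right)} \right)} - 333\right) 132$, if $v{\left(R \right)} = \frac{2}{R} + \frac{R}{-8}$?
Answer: $- \frac{2272545}{64} \approx -35509.0$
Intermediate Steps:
$V{\left(H \right)} = H^{3}$
$v{\left(R \right)} = \frac{2}{R} - \frac{R}{8}$ ($v{\left(R \right)} = \frac{2}{R} + R \left(- \frac{1}{8}\right) = \frac{2}{R} - \frac{R}{8}$)
$\left(v{\left(V{\left(\left(3 - 5\right) \left(3 + 1\right) \right)} \right)} - 333\right) 132 = \left(\left(\frac{2}{\left(\left(3 - 5\right) \left(3 + 1\right)\right)^{3}} - \frac{\left(\left(3 - 5\right) \left(3 + 1\right)\right)^{3}}{8}\right) - 333\right) 132 = \left(\left(\frac{2}{\left(\left(-2\right) 4\right)^{3}} - \frac{\left(\left(-2\right) 4\right)^{3}}{8}\right) - 333\right) 132 = \left(\left(\frac{2}{\left(-8\right)^{3}} - \frac{\left(-8\right)^{3}}{8}\right) - 333\right) 132 = \left(\left(\frac{2}{-512} - -64\right) - 333\right) 132 = \left(\left(2 \left(- \frac{1}{512}\right) + 64\right) - 333\right) 132 = \left(\left(- \frac{1}{256} + 64\right) - 333\right) 132 = \left(\frac{16383}{256} - 333\right) 132 = \left(- \frac{68865}{256}\right) 132 = - \frac{2272545}{64}$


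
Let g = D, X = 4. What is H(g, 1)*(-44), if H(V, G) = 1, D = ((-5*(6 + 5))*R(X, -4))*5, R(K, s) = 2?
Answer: -44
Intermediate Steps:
D = -550 (D = (-5*(6 + 5)*2)*5 = (-5*11*2)*5 = -55*2*5 = -110*5 = -550)
g = -550
H(g, 1)*(-44) = 1*(-44) = -44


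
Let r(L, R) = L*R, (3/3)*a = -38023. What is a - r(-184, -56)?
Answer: -48327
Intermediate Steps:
a = -38023
a - r(-184, -56) = -38023 - (-184)*(-56) = -38023 - 1*10304 = -38023 - 10304 = -48327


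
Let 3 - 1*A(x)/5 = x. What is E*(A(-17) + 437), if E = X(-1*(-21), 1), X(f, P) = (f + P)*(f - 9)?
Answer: 141768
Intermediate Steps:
A(x) = 15 - 5*x
X(f, P) = (-9 + f)*(P + f) (X(f, P) = (P + f)*(-9 + f) = (-9 + f)*(P + f))
E = 264 (E = (-1*(-21))**2 - 9*1 - (-9)*(-21) + 1*(-1*(-21)) = 21**2 - 9 - 9*21 + 1*21 = 441 - 9 - 189 + 21 = 264)
E*(A(-17) + 437) = 264*((15 - 5*(-17)) + 437) = 264*((15 + 85) + 437) = 264*(100 + 437) = 264*537 = 141768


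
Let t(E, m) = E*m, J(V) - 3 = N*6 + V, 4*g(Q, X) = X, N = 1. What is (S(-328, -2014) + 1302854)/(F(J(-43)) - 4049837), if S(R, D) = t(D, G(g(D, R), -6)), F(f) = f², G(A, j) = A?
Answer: -1468002/4048681 ≈ -0.36259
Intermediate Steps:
g(Q, X) = X/4
J(V) = 9 + V (J(V) = 3 + (1*6 + V) = 3 + (6 + V) = 9 + V)
S(R, D) = D*R/4 (S(R, D) = D*(R/4) = D*R/4)
(S(-328, -2014) + 1302854)/(F(J(-43)) - 4049837) = ((¼)*(-2014)*(-328) + 1302854)/((9 - 43)² - 4049837) = (165148 + 1302854)/((-34)² - 4049837) = 1468002/(1156 - 4049837) = 1468002/(-4048681) = 1468002*(-1/4048681) = -1468002/4048681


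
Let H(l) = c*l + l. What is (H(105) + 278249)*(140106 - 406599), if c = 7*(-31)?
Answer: -68107349517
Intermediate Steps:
c = -217
H(l) = -216*l (H(l) = -217*l + l = -216*l)
(H(105) + 278249)*(140106 - 406599) = (-216*105 + 278249)*(140106 - 406599) = (-22680 + 278249)*(-266493) = 255569*(-266493) = -68107349517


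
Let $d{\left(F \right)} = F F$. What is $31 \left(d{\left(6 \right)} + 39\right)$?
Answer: $2325$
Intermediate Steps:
$d{\left(F \right)} = F^{2}$
$31 \left(d{\left(6 \right)} + 39\right) = 31 \left(6^{2} + 39\right) = 31 \left(36 + 39\right) = 31 \cdot 75 = 2325$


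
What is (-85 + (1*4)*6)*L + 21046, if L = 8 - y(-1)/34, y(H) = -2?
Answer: 349425/17 ≈ 20554.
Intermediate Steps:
L = 137/17 (L = 8 - (-2)/34 = 8 - 1*(-1/17) = 8 + 1/17 = 137/17 ≈ 8.0588)
(-85 + (1*4)*6)*L + 21046 = (-85 + (1*4)*6)*(137/17) + 21046 = (-85 + 4*6)*(137/17) + 21046 = (-85 + 24)*(137/17) + 21046 = -61*137/17 + 21046 = -8357/17 + 21046 = 349425/17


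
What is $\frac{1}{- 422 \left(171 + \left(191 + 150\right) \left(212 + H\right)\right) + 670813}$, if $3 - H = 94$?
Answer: $- \frac{1}{16813491} \approx -5.9476 \cdot 10^{-8}$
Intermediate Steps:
$H = -91$ ($H = 3 - 94 = -91$)
$\frac{1}{- 422 \left(171 + \left(191 + 150\right) \left(212 + H\right)\right) + 670813} = \frac{1}{- 422 \left(171 + \left(191 + 150\right) \left(212 - 91\right)\right) + 670813} = \frac{1}{- 422 \left(171 + 341 \cdot 121\right) + 670813} = \frac{1}{- 422 \left(171 + 41261\right) + 670813} = \frac{1}{\left(-422\right) 41432 + 670813} = \frac{1}{-17484304 + 670813} = \frac{1}{-16813491} = - \frac{1}{16813491}$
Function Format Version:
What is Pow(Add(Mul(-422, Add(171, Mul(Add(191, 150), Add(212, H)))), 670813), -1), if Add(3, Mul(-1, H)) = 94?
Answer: Rational(-1, 16813491) ≈ -5.9476e-8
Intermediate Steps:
H = -91 (H = Add(3, Mul(-1, 94)) = Add(3, -94) = -91)
Pow(Add(Mul(-422, Add(171, Mul(Add(191, 150), Add(212, H)))), 670813), -1) = Pow(Add(Mul(-422, Add(171, Mul(Add(191, 150), Add(212, -91)))), 670813), -1) = Pow(Add(Mul(-422, Add(171, Mul(341, 121))), 670813), -1) = Pow(Add(Mul(-422, Add(171, 41261)), 670813), -1) = Pow(Add(Mul(-422, 41432), 670813), -1) = Pow(Add(-17484304, 670813), -1) = Pow(-16813491, -1) = Rational(-1, 16813491)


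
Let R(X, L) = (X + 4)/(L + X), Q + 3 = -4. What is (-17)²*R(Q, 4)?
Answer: 289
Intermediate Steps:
Q = -7 (Q = -3 - 4 = -7)
R(X, L) = (4 + X)/(L + X)
(-17)²*R(Q, 4) = (-17)²*((4 - 7)/(4 - 7)) = 289*(-3/(-3)) = 289*(-⅓*(-3)) = 289*1 = 289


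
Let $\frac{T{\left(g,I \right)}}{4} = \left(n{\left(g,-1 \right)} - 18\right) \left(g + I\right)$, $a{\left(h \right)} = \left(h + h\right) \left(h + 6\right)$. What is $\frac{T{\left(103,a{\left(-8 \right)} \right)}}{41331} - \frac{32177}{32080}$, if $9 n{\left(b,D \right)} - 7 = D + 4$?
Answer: $- \frac{540825729}{441966160} \approx -1.2237$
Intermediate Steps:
$n{\left(b,D \right)} = \frac{11}{9} + \frac{D}{9}$ ($n{\left(b,D \right)} = \frac{7}{9} + \frac{D + 4}{9} = \frac{7}{9} + \frac{4 + D}{9} = \frac{7}{9} + \left(\frac{4}{9} + \frac{D}{9}\right) = \frac{11}{9} + \frac{D}{9}$)
$a{\left(h \right)} = 2 h \left(6 + h\right)$
$T{\left(g,I \right)} = - \frac{608 I}{9} - \frac{608 g}{9}$ ($T{\left(g,I \right)} = 4 \left(\left(\frac{11}{9} + \frac{1}{9} \left(-1\right)\right) - 18\right) \left(g + I\right) = 4 \left(\left(\frac{11}{9} - \frac{1}{9}\right) - 18\right) \left(I + g\right) = 4 \left(\frac{10}{9} - 18\right) \left(I + g\right) = 4 \left(- \frac{152 \left(I + g\right)}{9}\right) = 4 \left(- \frac{152 I}{9} - \frac{152 g}{9}\right) = - \frac{608 I}{9} - \frac{608 g}{9}$)
$\frac{T{\left(103,a{\left(-8 \right)} \right)}}{41331} - \frac{32177}{32080} = \frac{- \frac{608 \cdot 2 \left(-8\right) \left(6 - 8\right)}{9} - \frac{62624}{9}}{41331} - \frac{32177}{32080} = \left(- \frac{608 \cdot 2 \left(-8\right) \left(-2\right)}{9} - \frac{62624}{9}\right) \frac{1}{41331} - \frac{32177}{32080} = \left(\left(- \frac{608}{9}\right) 32 - \frac{62624}{9}\right) \frac{1}{41331} - \frac{32177}{32080} = \left(- \frac{19456}{9} - \frac{62624}{9}\right) \frac{1}{41331} - \frac{32177}{32080} = \left(-9120\right) \frac{1}{41331} - \frac{32177}{32080} = - \frac{3040}{13777} - \frac{32177}{32080} = - \frac{540825729}{441966160}$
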